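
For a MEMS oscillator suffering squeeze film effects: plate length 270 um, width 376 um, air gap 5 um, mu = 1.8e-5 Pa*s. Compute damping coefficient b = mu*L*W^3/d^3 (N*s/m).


Step 1: Convert to SI.
L = 270e-6 m, W = 376e-6 m, d = 5e-6 m
Step 2: W^3 = (376e-6)^3 = 5.32e-11 m^3
Step 3: d^3 = (5e-6)^3 = 1.25e-16 m^3
Step 4: b = 1.8e-5 * 270e-6 * 5.32e-11 / 1.25e-16
b = 2.07e-03 N*s/m


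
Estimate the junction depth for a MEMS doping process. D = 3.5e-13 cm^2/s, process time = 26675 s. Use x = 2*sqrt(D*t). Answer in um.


Step 1: Compute D*t = 3.5e-13 * 26675 = 9.33625e-09 cm^2
Step 2: sqrt(D*t) = 9.66243e-05 cm
Step 3: x = 2 * 9.66243e-05 cm = 1.932486e-04 cm
Step 4: Convert to um (1 cm = 1e4 um): x = 1.932 um


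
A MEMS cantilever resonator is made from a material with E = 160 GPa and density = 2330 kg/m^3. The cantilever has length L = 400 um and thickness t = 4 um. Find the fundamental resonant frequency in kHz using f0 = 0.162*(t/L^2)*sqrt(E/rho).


Step 1: Convert units to SI.
t_SI = 4e-6 m, L_SI = 400e-6 m
Step 2: Calculate sqrt(E/rho).
sqrt(160e9 / 2330) = 8286.71 m/s
Step 3: Compute f0.
f0 = 0.162 * 4e-6 / (400e-6)^2 * 8286.71 = 33561.2 Hz = 33.56 kHz


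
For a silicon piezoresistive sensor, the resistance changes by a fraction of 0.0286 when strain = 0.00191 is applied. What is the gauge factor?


Step 1: Identify values.
dR/R = 0.0286, strain = 0.00191
Step 2: GF = (dR/R) / strain = 0.0286 / 0.00191
GF = 15.0


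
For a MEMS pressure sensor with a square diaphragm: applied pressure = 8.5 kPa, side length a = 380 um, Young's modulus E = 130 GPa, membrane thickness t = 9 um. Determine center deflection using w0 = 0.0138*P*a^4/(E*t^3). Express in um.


Step 1: Convert pressure to compatible units (E is in GPa, so P in GPa).
P = 8.5 kPa = 8.5e-6 GPa
Step 2: Compute numerator: 0.0138 * P * a^4.
a^4 = 380^4 = 20851360000
numerator = 0.0138 * 8.5e-6 * 20851360000 = 2.4459e+03
Step 3: Compute denominator: E * t^3 = 130 * 9^3 = 94770
Step 4: w0 = numerator / denominator = 2.4459e+03 / 94770 = 0.0258 um


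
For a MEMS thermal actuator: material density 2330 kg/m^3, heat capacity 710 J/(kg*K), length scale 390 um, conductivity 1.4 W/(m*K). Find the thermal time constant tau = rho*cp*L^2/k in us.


Step 1: Convert L to m: L = 390e-6 m
Step 2: L^2 = (390e-6)^2 = 1.521e-07 m^2
Step 3: tau = 2330 * 710 * 1.521e-07 / 1.4 = 1.7972787857e-01 s
Step 4: Convert to microseconds (multiply by 1e6).
tau = 179727.879 us


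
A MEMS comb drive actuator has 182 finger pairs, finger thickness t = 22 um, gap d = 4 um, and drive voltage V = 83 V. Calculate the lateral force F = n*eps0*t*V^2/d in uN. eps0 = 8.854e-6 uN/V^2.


Step 1: Parameters: n=182, eps0=8.854e-6 uN/V^2, t=22 um, V=83 V, d=4 um
Step 2: V^2 = 6889
Step 3: F = 182 * 8.854e-6 * 22 * 6889 / 4
F = 61.056 uN


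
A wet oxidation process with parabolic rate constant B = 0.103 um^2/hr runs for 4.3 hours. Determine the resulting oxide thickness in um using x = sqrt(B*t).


Step 1: Compute B*t = 0.103 * 4.3 = 0.4429
Step 2: x = sqrt(0.4429)
x = 0.666 um


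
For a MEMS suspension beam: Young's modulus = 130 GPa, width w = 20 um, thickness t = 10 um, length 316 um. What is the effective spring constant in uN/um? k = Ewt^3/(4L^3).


Step 1: Convert E to consistent units (1 GPa = 1000 uN/um^2).
E = 130 GPa = 130000 uN/um^2
Step 2: Compute t^3 = 10^3 = 1000
Step 3: Compute L^3 = 316^3 = 31554496
Step 4: k = 130000 * 20 * 1000 / (4 * 31554496)
k = 20.5993 uN/um


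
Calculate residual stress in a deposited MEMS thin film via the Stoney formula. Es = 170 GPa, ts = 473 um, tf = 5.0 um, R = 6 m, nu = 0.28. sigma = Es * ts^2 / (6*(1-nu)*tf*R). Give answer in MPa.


Step 1: Compute numerator: Es * ts^2 = 170 * 473^2 = 38033930 (GPa*um^2)
Step 2: Compute denominator (R in um): 6*(1-nu)*tf*R = 6*0.72*5.0*6e6 = 129600000.0 (um^2)
Step 3: sigma (GPa) = 38033930 / 129600000.0 = 2.93472e-01 GPa
Step 4: Convert to MPa (x1000): sigma = 293.5 MPa


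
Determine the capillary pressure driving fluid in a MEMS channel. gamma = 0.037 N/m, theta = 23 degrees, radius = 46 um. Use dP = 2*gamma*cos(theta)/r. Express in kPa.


Step 1: cos(23 deg) = 0.9205
Step 2: Convert r to m: r = 46e-6 m
Step 3: dP = 2 * 0.037 * 0.9205 / 46e-6 = 1480.8 Pa
Step 4: Convert Pa to kPa (divide by 1000).
dP = 1.48 kPa


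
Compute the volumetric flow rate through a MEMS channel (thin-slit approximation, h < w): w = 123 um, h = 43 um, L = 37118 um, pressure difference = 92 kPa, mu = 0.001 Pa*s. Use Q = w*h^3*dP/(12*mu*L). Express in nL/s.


Step 1: Convert all dimensions to SI (meters).
w = 123e-6 m, h = 43e-6 m, L = 37118e-6 m, dP = 92e3 Pa
Step 2: Q = w * h^3 * dP / (12 * mu * L)
Q = 123e-6 * (43e-6)^3 * 92e3 / (12 * 0.001 * 37118e-6) = 2.0199122e-09 m^3/s
Step 3: Convert Q from m^3/s to nL/s (1 m^3 = 1e12 nL, so multiply by 1e12).
Q = 2019.912 nL/s


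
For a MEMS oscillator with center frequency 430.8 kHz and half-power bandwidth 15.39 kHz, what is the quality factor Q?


Step 1: Q = f0 / bandwidth
Step 2: Q = 430.8 / 15.39
Q = 28.0


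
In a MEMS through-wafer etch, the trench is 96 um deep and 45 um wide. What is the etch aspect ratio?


Step 1: AR = depth / width
Step 2: AR = 96 / 45
AR = 2.1


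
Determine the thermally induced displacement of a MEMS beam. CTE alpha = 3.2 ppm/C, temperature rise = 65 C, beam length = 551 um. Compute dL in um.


Step 1: Convert CTE: alpha = 3.2 ppm/C = 3.2e-6 /C
Step 2: dL = 3.2e-6 * 65 * 551
dL = 0.1146 um


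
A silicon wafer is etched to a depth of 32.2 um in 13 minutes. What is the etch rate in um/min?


Step 1: Etch rate = depth / time
Step 2: rate = 32.2 / 13
rate = 2.477 um/min


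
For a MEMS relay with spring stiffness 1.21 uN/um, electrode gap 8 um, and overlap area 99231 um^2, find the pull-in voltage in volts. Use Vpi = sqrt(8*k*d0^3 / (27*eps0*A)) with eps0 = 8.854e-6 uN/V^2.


Step 1: Compute numerator: 8 * k * d0^3 = 8 * 1.21 * 8^3 = 4956.16
Step 2: Compute denominator: 27 * eps0 * A = 27 * 8.854e-6 * 99231 = 23.721964
Step 3: Vpi = sqrt(4956.16 / 23.721964)
Vpi = 14.45 V


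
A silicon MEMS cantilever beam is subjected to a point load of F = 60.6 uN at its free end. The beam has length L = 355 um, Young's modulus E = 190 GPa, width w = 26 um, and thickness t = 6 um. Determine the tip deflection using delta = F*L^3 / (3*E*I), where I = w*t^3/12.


Step 1: Calculate the second moment of area.
I = w * t^3 / 12 = 26 * 6^3 / 12 = 468.0 um^4
Step 2: Convert E to consistent units (1 GPa = 1000 uN/um^2).
E = 190 GPa = 190000 uN/um^2
Step 3: Calculate tip deflection.
delta = F * L^3 / (3 * E * I)
delta = 60.6 * 355^3 / (3 * 190000 * 468.0)
delta = 10.1634 um


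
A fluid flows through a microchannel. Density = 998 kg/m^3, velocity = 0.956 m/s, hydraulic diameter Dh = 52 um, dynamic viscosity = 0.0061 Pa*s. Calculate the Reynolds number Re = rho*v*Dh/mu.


Step 1: Convert Dh to meters: Dh = 52e-6 m
Step 2: Re = rho * v * Dh / mu
Re = 998 * 0.956 * 52e-6 / 0.0061
Re = 8.133


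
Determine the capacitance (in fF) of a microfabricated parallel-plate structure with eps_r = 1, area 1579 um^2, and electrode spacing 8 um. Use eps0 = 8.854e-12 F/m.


Step 1: Convert area to m^2: A = 1579e-12 m^2
Step 2: Convert gap to m: d = 8e-6 m
Step 3: C = eps0 * eps_r * A / d
C = 8.854e-12 * 1 * 1579e-12 / 8e-6
Step 4: Convert to fF (multiply by 1e15).
C = 1.75 fF


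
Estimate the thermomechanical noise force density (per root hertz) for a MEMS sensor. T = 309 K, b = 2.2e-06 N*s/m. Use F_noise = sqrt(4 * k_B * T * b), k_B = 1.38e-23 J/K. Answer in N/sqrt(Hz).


Step 1: Compute 4 * k_B * T * b
= 4 * 1.38e-23 * 309 * 2.2e-06
= 3.7525e-26 N^2/Hz
Step 2: F_noise = sqrt(3.7525e-26)
F_noise = 1.94e-13 N/sqrt(Hz)


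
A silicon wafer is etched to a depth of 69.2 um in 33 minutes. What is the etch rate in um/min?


Step 1: Etch rate = depth / time
Step 2: rate = 69.2 / 33
rate = 2.097 um/min


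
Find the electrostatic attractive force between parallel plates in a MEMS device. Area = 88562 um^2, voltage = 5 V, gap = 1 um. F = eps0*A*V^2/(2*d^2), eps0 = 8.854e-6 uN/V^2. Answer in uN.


Step 1: Identify parameters.
eps0 = 8.854e-6 uN/V^2, A = 88562 um^2, V = 5 V, d = 1 um
Step 2: Compute V^2 = 5^2 = 25
Step 3: Compute d^2 = 1^2 = 1
Step 4: F = 0.5 * 8.854e-6 * 88562 * 25 / 1
F = 9.802 uN


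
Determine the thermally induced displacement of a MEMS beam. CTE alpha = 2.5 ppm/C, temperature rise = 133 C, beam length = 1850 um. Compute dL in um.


Step 1: Convert CTE: alpha = 2.5 ppm/C = 2.5e-6 /C
Step 2: dL = 2.5e-6 * 133 * 1850
dL = 0.6151 um


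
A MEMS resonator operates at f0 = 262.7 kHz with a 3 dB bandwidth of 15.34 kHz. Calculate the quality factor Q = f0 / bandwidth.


Step 1: Q = f0 / bandwidth
Step 2: Q = 262.7 / 15.34
Q = 17.1


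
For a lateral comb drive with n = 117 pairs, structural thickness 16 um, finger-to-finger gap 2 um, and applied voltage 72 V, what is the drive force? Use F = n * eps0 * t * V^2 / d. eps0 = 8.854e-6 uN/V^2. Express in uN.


Step 1: Parameters: n=117, eps0=8.854e-6 uN/V^2, t=16 um, V=72 V, d=2 um
Step 2: V^2 = 5184
Step 3: F = 117 * 8.854e-6 * 16 * 5184 / 2
F = 42.962 uN


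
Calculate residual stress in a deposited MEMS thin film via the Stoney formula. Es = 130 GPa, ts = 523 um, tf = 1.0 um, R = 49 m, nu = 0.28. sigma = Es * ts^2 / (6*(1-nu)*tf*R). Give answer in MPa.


Step 1: Compute numerator: Es * ts^2 = 130 * 523^2 = 35558770 (GPa*um^2)
Step 2: Compute denominator (R in um): 6*(1-nu)*tf*R = 6*0.72*1.0*49e6 = 211680000.0 (um^2)
Step 3: sigma (GPa) = 35558770 / 211680000.0 = 1.67984e-01 GPa
Step 4: Convert to MPa (x1000): sigma = 168.0 MPa


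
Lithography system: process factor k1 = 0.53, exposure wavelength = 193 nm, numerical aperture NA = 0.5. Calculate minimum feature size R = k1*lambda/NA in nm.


Step 1: Identify values: k1 = 0.53, lambda = 193 nm, NA = 0.5
Step 2: R = k1 * lambda / NA
R = 0.53 * 193 / 0.5
R = 204.6 nm


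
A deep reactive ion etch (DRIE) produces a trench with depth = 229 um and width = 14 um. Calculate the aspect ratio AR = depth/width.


Step 1: AR = depth / width
Step 2: AR = 229 / 14
AR = 16.4


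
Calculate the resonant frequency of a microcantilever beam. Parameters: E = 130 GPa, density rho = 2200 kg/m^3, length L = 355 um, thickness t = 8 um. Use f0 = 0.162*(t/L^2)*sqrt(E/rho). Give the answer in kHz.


Step 1: Convert units to SI.
t_SI = 8e-6 m, L_SI = 355e-6 m
Step 2: Calculate sqrt(E/rho).
sqrt(130e9 / 2200) = 7687.06 m/s
Step 3: Compute f0.
f0 = 0.162 * 8e-6 / (355e-6)^2 * 7687.06 = 79051.2 Hz = 79.05 kHz


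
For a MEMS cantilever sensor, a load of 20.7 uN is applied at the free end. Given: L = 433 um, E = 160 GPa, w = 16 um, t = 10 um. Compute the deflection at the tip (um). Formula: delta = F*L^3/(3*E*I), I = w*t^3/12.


Step 1: Calculate the second moment of area.
I = w * t^3 / 12 = 16 * 10^3 / 12 = 1333.3333 um^4
Step 2: Convert E to consistent units (1 GPa = 1000 uN/um^2).
E = 160 GPa = 160000 uN/um^2
Step 3: Calculate tip deflection.
delta = F * L^3 / (3 * E * I)
delta = 20.7 * 433^3 / (3 * 160000 * 1333.3333)
delta = 2.6258 um


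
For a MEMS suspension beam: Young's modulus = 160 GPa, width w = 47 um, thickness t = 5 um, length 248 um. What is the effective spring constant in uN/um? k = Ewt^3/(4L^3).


Step 1: Convert E to consistent units (1 GPa = 1000 uN/um^2).
E = 160 GPa = 160000 uN/um^2
Step 2: Compute t^3 = 5^3 = 125
Step 3: Compute L^3 = 248^3 = 15252992
Step 4: k = 160000 * 47 * 125 / (4 * 15252992)
k = 15.4068 uN/um


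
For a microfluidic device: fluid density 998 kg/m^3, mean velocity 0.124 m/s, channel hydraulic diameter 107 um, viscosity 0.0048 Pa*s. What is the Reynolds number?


Step 1: Convert Dh to meters: Dh = 107e-6 m
Step 2: Re = rho * v * Dh / mu
Re = 998 * 0.124 * 107e-6 / 0.0048
Re = 2.759


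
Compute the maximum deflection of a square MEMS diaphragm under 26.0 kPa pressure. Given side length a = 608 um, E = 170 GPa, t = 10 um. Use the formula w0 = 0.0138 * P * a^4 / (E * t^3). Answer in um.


Step 1: Convert pressure to compatible units (E is in GPa, so P in GPa).
P = 26.0 kPa = 26.0e-6 GPa
Step 2: Compute numerator: 0.0138 * P * a^4.
a^4 = 608^4 = 136651472896
numerator = 0.0138 * 26.0e-6 * 136651472896 = 4.90305e+04
Step 3: Compute denominator: E * t^3 = 170 * 10^3 = 170000
Step 4: w0 = numerator / denominator = 4.90305e+04 / 170000 = 0.2884 um


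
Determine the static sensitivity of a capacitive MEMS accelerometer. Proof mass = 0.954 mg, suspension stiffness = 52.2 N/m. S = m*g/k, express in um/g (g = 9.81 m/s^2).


Step 1: Convert mass: m = 0.954 mg = 9.54e-07 kg
Step 2: S = m * g / k = 9.54e-07 * 9.81 / 52.2
Step 3: S = 1.79e-07 m/g
Step 4: Convert to um/g: S = 0.179 um/g


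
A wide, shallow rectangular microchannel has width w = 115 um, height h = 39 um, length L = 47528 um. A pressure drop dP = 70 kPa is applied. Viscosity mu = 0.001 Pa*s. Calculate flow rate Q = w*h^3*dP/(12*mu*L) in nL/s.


Step 1: Convert all dimensions to SI (meters).
w = 115e-6 m, h = 39e-6 m, L = 47528e-6 m, dP = 70e3 Pa
Step 2: Q = w * h^3 * dP / (12 * mu * L)
Q = 115e-6 * (39e-6)^3 * 70e3 / (12 * 0.001 * 47528e-6) = 8.3725725e-10 m^3/s
Step 3: Convert Q from m^3/s to nL/s (1 m^3 = 1e12 nL, so multiply by 1e12).
Q = 837.257 nL/s


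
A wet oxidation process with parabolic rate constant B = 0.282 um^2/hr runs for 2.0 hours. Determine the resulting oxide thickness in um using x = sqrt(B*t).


Step 1: Compute B*t = 0.282 * 2.0 = 0.564
Step 2: x = sqrt(0.564)
x = 0.751 um


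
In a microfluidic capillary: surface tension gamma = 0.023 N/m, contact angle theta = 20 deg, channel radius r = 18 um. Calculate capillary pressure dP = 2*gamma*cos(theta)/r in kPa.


Step 1: cos(20 deg) = 0.9397
Step 2: Convert r to m: r = 18e-6 m
Step 3: dP = 2 * 0.023 * 0.9397 / 18e-6 = 2401.5 Pa
Step 4: Convert Pa to kPa (divide by 1000).
dP = 2.4 kPa


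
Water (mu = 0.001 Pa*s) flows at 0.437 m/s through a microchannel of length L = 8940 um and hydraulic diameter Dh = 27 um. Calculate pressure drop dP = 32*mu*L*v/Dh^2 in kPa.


Step 1: Convert to SI: L = 8940e-6 m, Dh = 27e-6 m
Step 2: dP = 32 * 0.001 * 8940e-6 * 0.437 / (27e-6)^2
Step 3: dP = 171491.03 Pa
Step 4: Convert to kPa: dP = 171.49 kPa


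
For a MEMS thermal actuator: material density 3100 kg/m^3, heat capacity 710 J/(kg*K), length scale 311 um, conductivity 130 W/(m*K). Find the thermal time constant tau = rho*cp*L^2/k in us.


Step 1: Convert L to m: L = 311e-6 m
Step 2: L^2 = (311e-6)^2 = 9.6721e-08 m^2
Step 3: tau = 3100 * 710 * 9.6721e-08 / 130 = 1.63756093e-03 s
Step 4: Convert to microseconds (multiply by 1e6).
tau = 1637.561 us


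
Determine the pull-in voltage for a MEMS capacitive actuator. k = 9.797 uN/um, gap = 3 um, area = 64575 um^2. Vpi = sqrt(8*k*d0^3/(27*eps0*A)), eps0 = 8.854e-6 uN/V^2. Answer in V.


Step 1: Compute numerator: 8 * k * d0^3 = 8 * 9.797 * 3^3 = 2116.152
Step 2: Compute denominator: 27 * eps0 * A = 27 * 8.854e-6 * 64575 = 15.43717
Step 3: Vpi = sqrt(2116.152 / 15.43717)
Vpi = 11.71 V


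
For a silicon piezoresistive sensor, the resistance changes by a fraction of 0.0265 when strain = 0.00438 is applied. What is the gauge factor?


Step 1: Identify values.
dR/R = 0.0265, strain = 0.00438
Step 2: GF = (dR/R) / strain = 0.0265 / 0.00438
GF = 6.1


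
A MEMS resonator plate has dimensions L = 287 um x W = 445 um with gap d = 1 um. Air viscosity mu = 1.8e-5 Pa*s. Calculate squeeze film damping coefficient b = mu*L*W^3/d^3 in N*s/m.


Step 1: Convert to SI.
L = 287e-6 m, W = 445e-6 m, d = 1e-6 m
Step 2: W^3 = (445e-6)^3 = 8.81e-11 m^3
Step 3: d^3 = (1e-6)^3 = 1.00e-18 m^3
Step 4: b = 1.8e-5 * 287e-6 * 8.81e-11 / 1.00e-18
b = 4.55e-01 N*s/m


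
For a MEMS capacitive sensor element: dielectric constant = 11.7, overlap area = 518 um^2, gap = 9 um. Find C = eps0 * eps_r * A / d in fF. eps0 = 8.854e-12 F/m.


Step 1: Convert area to m^2: A = 518e-12 m^2
Step 2: Convert gap to m: d = 9e-6 m
Step 3: C = eps0 * eps_r * A / d
C = 8.854e-12 * 11.7 * 518e-12 / 9e-6
Step 4: Convert to fF (multiply by 1e15).
C = 5.96 fF


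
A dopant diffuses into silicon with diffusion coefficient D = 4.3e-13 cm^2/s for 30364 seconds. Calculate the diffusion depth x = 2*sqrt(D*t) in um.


Step 1: Compute D*t = 4.3e-13 * 30364 = 1.305652e-08 cm^2
Step 2: sqrt(D*t) = 1.14265e-04 cm
Step 3: x = 2 * 1.14265e-04 cm = 2.2853e-04 cm
Step 4: Convert to um (1 cm = 1e4 um): x = 2.285 um


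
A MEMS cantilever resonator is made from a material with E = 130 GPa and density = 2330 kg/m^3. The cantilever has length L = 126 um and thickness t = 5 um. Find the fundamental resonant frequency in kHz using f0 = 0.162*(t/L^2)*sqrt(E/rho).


Step 1: Convert units to SI.
t_SI = 5e-6 m, L_SI = 126e-6 m
Step 2: Calculate sqrt(E/rho).
sqrt(130e9 / 2330) = 7469.54 m/s
Step 3: Compute f0.
f0 = 0.162 * 5e-6 / (126e-6)^2 * 7469.54 = 381099.0 Hz = 381.1 kHz


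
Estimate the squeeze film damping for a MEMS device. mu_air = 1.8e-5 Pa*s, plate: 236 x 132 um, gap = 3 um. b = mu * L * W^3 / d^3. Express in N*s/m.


Step 1: Convert to SI.
L = 236e-6 m, W = 132e-6 m, d = 3e-6 m
Step 2: W^3 = (132e-6)^3 = 2.30e-12 m^3
Step 3: d^3 = (3e-6)^3 = 2.70e-17 m^3
Step 4: b = 1.8e-5 * 236e-6 * 2.30e-12 / 2.70e-17
b = 3.62e-04 N*s/m


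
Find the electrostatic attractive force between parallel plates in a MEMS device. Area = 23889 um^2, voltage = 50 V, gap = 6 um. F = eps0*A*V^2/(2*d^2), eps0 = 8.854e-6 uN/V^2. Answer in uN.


Step 1: Identify parameters.
eps0 = 8.854e-6 uN/V^2, A = 23889 um^2, V = 50 V, d = 6 um
Step 2: Compute V^2 = 50^2 = 2500
Step 3: Compute d^2 = 6^2 = 36
Step 4: F = 0.5 * 8.854e-6 * 23889 * 2500 / 36
F = 7.344 uN


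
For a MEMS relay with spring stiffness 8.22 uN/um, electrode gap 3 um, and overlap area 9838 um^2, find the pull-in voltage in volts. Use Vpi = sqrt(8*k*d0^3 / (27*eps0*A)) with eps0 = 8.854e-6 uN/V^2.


Step 1: Compute numerator: 8 * k * d0^3 = 8 * 8.22 * 3^3 = 1775.52
Step 2: Compute denominator: 27 * eps0 * A = 27 * 8.854e-6 * 9838 = 2.351853
Step 3: Vpi = sqrt(1775.52 / 2.351853)
Vpi = 27.48 V


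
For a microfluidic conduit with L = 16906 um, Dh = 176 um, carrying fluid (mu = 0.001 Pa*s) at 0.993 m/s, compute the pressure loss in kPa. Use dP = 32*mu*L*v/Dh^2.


Step 1: Convert to SI: L = 16906e-6 m, Dh = 176e-6 m
Step 2: dP = 32 * 0.001 * 16906e-6 * 0.993 / (176e-6)^2
Step 3: dP = 17342.62 Pa
Step 4: Convert to kPa: dP = 17.34 kPa


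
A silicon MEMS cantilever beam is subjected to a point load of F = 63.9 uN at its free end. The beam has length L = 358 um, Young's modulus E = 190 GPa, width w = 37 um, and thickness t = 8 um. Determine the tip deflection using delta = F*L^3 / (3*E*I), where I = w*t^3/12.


Step 1: Calculate the second moment of area.
I = w * t^3 / 12 = 37 * 8^3 / 12 = 1578.6667 um^4
Step 2: Convert E to consistent units (1 GPa = 1000 uN/um^2).
E = 190 GPa = 190000 uN/um^2
Step 3: Calculate tip deflection.
delta = F * L^3 / (3 * E * I)
delta = 63.9 * 358^3 / (3 * 190000 * 1578.6667)
delta = 3.2583 um


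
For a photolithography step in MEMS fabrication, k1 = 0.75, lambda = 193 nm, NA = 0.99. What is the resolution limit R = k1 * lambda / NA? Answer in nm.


Step 1: Identify values: k1 = 0.75, lambda = 193 nm, NA = 0.99
Step 2: R = k1 * lambda / NA
R = 0.75 * 193 / 0.99
R = 146.2 nm


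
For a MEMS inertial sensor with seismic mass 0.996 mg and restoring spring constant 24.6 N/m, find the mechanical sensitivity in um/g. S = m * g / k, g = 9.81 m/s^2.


Step 1: Convert mass: m = 0.996 mg = 9.96e-07 kg
Step 2: S = m * g / k = 9.96e-07 * 9.81 / 24.6
Step 3: S = 3.97e-07 m/g
Step 4: Convert to um/g: S = 0.397 um/g


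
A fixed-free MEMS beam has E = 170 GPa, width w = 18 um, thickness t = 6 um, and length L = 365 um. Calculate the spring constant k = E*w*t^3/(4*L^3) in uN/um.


Step 1: Convert E to consistent units (1 GPa = 1000 uN/um^2).
E = 170 GPa = 170000 uN/um^2
Step 2: Compute t^3 = 6^3 = 216
Step 3: Compute L^3 = 365^3 = 48627125
Step 4: k = 170000 * 18 * 216 / (4 * 48627125)
k = 3.3981 uN/um


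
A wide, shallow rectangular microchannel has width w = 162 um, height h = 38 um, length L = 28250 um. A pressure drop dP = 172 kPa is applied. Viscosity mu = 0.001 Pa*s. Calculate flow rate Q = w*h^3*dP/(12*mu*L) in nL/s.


Step 1: Convert all dimensions to SI (meters).
w = 162e-6 m, h = 38e-6 m, L = 28250e-6 m, dP = 172e3 Pa
Step 2: Q = w * h^3 * dP / (12 * mu * L)
Q = 162e-6 * (38e-6)^3 * 172e3 / (12 * 0.001 * 28250e-6) = 4.51018704e-09 m^3/s
Step 3: Convert Q from m^3/s to nL/s (1 m^3 = 1e12 nL, so multiply by 1e12).
Q = 4510.187 nL/s


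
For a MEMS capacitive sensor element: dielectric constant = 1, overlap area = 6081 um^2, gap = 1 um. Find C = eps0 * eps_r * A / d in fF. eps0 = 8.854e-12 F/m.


Step 1: Convert area to m^2: A = 6081e-12 m^2
Step 2: Convert gap to m: d = 1e-6 m
Step 3: C = eps0 * eps_r * A / d
C = 8.854e-12 * 1 * 6081e-12 / 1e-6
Step 4: Convert to fF (multiply by 1e15).
C = 53.84 fF


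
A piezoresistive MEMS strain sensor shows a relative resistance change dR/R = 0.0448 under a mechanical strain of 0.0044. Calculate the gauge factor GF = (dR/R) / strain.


Step 1: Identify values.
dR/R = 0.0448, strain = 0.0044
Step 2: GF = (dR/R) / strain = 0.0448 / 0.0044
GF = 10.2


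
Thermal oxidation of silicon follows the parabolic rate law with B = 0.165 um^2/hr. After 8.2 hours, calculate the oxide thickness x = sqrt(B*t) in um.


Step 1: Compute B*t = 0.165 * 8.2 = 1.353
Step 2: x = sqrt(1.353)
x = 1.163 um


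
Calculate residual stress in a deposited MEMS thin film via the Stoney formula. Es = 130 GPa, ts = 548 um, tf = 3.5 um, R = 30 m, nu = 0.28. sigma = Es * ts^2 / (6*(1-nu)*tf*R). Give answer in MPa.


Step 1: Compute numerator: Es * ts^2 = 130 * 548^2 = 39039520 (GPa*um^2)
Step 2: Compute denominator (R in um): 6*(1-nu)*tf*R = 6*0.72*3.5*30e6 = 453600000.0 (um^2)
Step 3: sigma (GPa) = 39039520 / 453600000.0 = 8.6066e-02 GPa
Step 4: Convert to MPa (x1000): sigma = 86.1 MPa


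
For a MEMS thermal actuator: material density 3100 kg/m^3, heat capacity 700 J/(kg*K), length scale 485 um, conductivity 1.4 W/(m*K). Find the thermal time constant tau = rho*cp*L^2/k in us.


Step 1: Convert L to m: L = 485e-6 m
Step 2: L^2 = (485e-6)^2 = 2.35225e-07 m^2
Step 3: tau = 3100 * 700 * 2.35225e-07 / 1.4 = 3.6459875e-01 s
Step 4: Convert to microseconds (multiply by 1e6).
tau = 364598.75 us


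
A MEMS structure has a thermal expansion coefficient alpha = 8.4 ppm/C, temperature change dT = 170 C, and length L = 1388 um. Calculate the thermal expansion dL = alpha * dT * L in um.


Step 1: Convert CTE: alpha = 8.4 ppm/C = 8.4e-6 /C
Step 2: dL = 8.4e-6 * 170 * 1388
dL = 1.9821 um


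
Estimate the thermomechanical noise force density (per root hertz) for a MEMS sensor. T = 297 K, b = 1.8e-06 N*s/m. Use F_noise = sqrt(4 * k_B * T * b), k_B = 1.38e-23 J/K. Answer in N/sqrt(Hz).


Step 1: Compute 4 * k_B * T * b
= 4 * 1.38e-23 * 297 * 1.8e-06
= 2.9510e-26 N^2/Hz
Step 2: F_noise = sqrt(2.9510e-26)
F_noise = 1.72e-13 N/sqrt(Hz)


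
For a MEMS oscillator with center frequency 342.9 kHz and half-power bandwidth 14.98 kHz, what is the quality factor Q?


Step 1: Q = f0 / bandwidth
Step 2: Q = 342.9 / 14.98
Q = 22.9


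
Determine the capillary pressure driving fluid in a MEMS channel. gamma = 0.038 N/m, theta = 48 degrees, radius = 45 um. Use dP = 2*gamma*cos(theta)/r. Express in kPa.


Step 1: cos(48 deg) = 0.6691
Step 2: Convert r to m: r = 45e-6 m
Step 3: dP = 2 * 0.038 * 0.6691 / 45e-6 = 1130.0 Pa
Step 4: Convert Pa to kPa (divide by 1000).
dP = 1.13 kPa


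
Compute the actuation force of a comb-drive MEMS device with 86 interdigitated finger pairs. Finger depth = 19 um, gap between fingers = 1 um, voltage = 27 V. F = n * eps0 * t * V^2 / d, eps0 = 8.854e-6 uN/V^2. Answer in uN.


Step 1: Parameters: n=86, eps0=8.854e-6 uN/V^2, t=19 um, V=27 V, d=1 um
Step 2: V^2 = 729
Step 3: F = 86 * 8.854e-6 * 19 * 729 / 1
F = 10.547 uN


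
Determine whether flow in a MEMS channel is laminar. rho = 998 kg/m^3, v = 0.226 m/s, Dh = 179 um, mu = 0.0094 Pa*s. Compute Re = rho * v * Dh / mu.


Step 1: Convert Dh to meters: Dh = 179e-6 m
Step 2: Re = rho * v * Dh / mu
Re = 998 * 0.226 * 179e-6 / 0.0094
Re = 4.295
Since Re = 4.295 is below ~2300, the flow is laminar.


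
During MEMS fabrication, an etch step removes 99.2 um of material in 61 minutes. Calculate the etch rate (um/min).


Step 1: Etch rate = depth / time
Step 2: rate = 99.2 / 61
rate = 1.626 um/min


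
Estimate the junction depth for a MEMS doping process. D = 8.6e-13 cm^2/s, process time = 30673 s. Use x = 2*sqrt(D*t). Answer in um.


Step 1: Compute D*t = 8.6e-13 * 30673 = 2.637878e-08 cm^2
Step 2: sqrt(D*t) = 1.62415e-04 cm
Step 3: x = 2 * 1.62415e-04 cm = 3.2483e-04 cm
Step 4: Convert to um (1 cm = 1e4 um): x = 3.248 um


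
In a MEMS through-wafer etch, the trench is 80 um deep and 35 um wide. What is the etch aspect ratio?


Step 1: AR = depth / width
Step 2: AR = 80 / 35
AR = 2.3


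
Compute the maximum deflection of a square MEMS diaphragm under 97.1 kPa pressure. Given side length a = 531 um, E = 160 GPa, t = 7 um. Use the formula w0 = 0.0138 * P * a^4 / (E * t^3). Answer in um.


Step 1: Convert pressure to compatible units (E is in GPa, so P in GPa).
P = 97.1 kPa = 97.1e-6 GPa
Step 2: Compute numerator: 0.0138 * P * a^4.
a^4 = 531^4 = 79502005521
numerator = 0.0138 * 97.1e-6 * 79502005521 = 1.065311e+05
Step 3: Compute denominator: E * t^3 = 160 * 7^3 = 54880
Step 4: w0 = numerator / denominator = 1.065311e+05 / 54880 = 1.9412 um


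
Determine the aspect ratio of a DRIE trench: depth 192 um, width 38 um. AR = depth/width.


Step 1: AR = depth / width
Step 2: AR = 192 / 38
AR = 5.1


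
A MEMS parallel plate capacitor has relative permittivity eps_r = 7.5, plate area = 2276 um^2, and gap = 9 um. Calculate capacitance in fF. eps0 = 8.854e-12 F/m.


Step 1: Convert area to m^2: A = 2276e-12 m^2
Step 2: Convert gap to m: d = 9e-6 m
Step 3: C = eps0 * eps_r * A / d
C = 8.854e-12 * 7.5 * 2276e-12 / 9e-6
Step 4: Convert to fF (multiply by 1e15).
C = 16.79 fF


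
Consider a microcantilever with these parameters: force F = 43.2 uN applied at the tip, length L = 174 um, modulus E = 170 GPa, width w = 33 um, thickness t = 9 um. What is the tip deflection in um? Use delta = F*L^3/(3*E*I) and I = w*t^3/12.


Step 1: Calculate the second moment of area.
I = w * t^3 / 12 = 33 * 9^3 / 12 = 2004.75 um^4
Step 2: Convert E to consistent units (1 GPa = 1000 uN/um^2).
E = 170 GPa = 170000 uN/um^2
Step 3: Calculate tip deflection.
delta = F * L^3 / (3 * E * I)
delta = 43.2 * 174^3 / (3 * 170000 * 2004.75)
delta = 0.2226 um


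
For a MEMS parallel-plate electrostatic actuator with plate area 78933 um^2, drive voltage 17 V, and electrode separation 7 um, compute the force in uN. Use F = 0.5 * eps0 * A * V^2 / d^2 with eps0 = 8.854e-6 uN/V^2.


Step 1: Identify parameters.
eps0 = 8.854e-6 uN/V^2, A = 78933 um^2, V = 17 V, d = 7 um
Step 2: Compute V^2 = 17^2 = 289
Step 3: Compute d^2 = 7^2 = 49
Step 4: F = 0.5 * 8.854e-6 * 78933 * 289 / 49
F = 2.061 uN


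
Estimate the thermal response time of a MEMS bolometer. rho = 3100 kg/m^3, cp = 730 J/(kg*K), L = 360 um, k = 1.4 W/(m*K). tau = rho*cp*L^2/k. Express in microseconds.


Step 1: Convert L to m: L = 360e-6 m
Step 2: L^2 = (360e-6)^2 = 1.296e-07 m^2
Step 3: tau = 3100 * 730 * 1.296e-07 / 1.4 = 2.0948914286e-01 s
Step 4: Convert to microseconds (multiply by 1e6).
tau = 209489.143 us


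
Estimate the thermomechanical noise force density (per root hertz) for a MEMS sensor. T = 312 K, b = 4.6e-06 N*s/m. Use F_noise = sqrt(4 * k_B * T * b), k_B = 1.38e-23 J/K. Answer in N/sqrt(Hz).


Step 1: Compute 4 * k_B * T * b
= 4 * 1.38e-23 * 312 * 4.6e-06
= 7.9223e-26 N^2/Hz
Step 2: F_noise = sqrt(7.9223e-26)
F_noise = 2.81e-13 N/sqrt(Hz)


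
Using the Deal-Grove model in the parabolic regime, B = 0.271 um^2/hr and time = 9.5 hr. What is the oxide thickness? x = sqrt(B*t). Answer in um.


Step 1: Compute B*t = 0.271 * 9.5 = 2.5745
Step 2: x = sqrt(2.5745)
x = 1.605 um


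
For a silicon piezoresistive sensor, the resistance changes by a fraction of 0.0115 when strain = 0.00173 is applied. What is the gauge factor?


Step 1: Identify values.
dR/R = 0.0115, strain = 0.00173
Step 2: GF = (dR/R) / strain = 0.0115 / 0.00173
GF = 6.6


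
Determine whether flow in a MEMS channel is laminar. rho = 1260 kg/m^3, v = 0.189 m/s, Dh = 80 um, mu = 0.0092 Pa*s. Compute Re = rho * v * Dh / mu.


Step 1: Convert Dh to meters: Dh = 80e-6 m
Step 2: Re = rho * v * Dh / mu
Re = 1260 * 0.189 * 80e-6 / 0.0092
Re = 2.071
Since Re = 2.071 is below ~2300, the flow is laminar.


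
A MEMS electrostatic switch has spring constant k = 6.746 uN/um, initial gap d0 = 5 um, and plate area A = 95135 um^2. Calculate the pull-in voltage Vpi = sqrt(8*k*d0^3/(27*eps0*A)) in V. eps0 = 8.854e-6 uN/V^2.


Step 1: Compute numerator: 8 * k * d0^3 = 8 * 6.746 * 5^3 = 6746.0
Step 2: Compute denominator: 27 * eps0 * A = 27 * 8.854e-6 * 95135 = 22.742783
Step 3: Vpi = sqrt(6746.0 / 22.742783)
Vpi = 17.22 V


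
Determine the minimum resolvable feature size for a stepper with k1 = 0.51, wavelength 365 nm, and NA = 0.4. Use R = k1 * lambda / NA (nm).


Step 1: Identify values: k1 = 0.51, lambda = 365 nm, NA = 0.4
Step 2: R = k1 * lambda / NA
R = 0.51 * 365 / 0.4
R = 465.4 nm


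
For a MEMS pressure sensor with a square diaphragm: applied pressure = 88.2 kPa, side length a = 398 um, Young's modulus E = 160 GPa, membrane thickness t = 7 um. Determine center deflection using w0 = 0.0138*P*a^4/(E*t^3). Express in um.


Step 1: Convert pressure to compatible units (E is in GPa, so P in GPa).
P = 88.2 kPa = 88.2e-6 GPa
Step 2: Compute numerator: 0.0138 * P * a^4.
a^4 = 398^4 = 25091827216
numerator = 0.0138 * 88.2e-6 * 25091827216 = 3.05408e+04
Step 3: Compute denominator: E * t^3 = 160 * 7^3 = 54880
Step 4: w0 = numerator / denominator = 3.05408e+04 / 54880 = 0.5565 um


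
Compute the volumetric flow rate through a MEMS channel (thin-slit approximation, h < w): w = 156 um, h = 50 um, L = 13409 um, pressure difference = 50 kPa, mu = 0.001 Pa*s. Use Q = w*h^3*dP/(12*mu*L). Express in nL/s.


Step 1: Convert all dimensions to SI (meters).
w = 156e-6 m, h = 50e-6 m, L = 13409e-6 m, dP = 50e3 Pa
Step 2: Q = w * h^3 * dP / (12 * mu * L)
Q = 156e-6 * (50e-6)^3 * 50e3 / (12 * 0.001 * 13409e-6) = 6.05936311e-09 m^3/s
Step 3: Convert Q from m^3/s to nL/s (1 m^3 = 1e12 nL, so multiply by 1e12).
Q = 6059.363 nL/s


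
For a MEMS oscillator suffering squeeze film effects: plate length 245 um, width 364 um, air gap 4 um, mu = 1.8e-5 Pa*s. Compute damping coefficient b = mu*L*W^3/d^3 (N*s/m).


Step 1: Convert to SI.
L = 245e-6 m, W = 364e-6 m, d = 4e-6 m
Step 2: W^3 = (364e-6)^3 = 4.82e-11 m^3
Step 3: d^3 = (4e-6)^3 = 6.40e-17 m^3
Step 4: b = 1.8e-5 * 245e-6 * 4.82e-11 / 6.40e-17
b = 3.32e-03 N*s/m


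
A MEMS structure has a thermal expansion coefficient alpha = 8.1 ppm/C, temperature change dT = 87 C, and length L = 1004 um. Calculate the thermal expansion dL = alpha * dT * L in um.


Step 1: Convert CTE: alpha = 8.1 ppm/C = 8.1e-6 /C
Step 2: dL = 8.1e-6 * 87 * 1004
dL = 0.7075 um


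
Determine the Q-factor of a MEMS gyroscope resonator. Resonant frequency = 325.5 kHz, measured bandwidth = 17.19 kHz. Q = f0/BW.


Step 1: Q = f0 / bandwidth
Step 2: Q = 325.5 / 17.19
Q = 18.9


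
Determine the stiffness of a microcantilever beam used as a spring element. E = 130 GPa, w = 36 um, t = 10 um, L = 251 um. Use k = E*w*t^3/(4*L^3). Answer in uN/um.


Step 1: Convert E to consistent units (1 GPa = 1000 uN/um^2).
E = 130 GPa = 130000 uN/um^2
Step 2: Compute t^3 = 10^3 = 1000
Step 3: Compute L^3 = 251^3 = 15813251
Step 4: k = 130000 * 36 * 1000 / (4 * 15813251)
k = 73.9886 uN/um


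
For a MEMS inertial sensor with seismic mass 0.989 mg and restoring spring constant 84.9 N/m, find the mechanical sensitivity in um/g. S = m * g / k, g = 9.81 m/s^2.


Step 1: Convert mass: m = 0.989 mg = 9.89e-07 kg
Step 2: S = m * g / k = 9.89e-07 * 9.81 / 84.9
Step 3: S = 1.14e-07 m/g
Step 4: Convert to um/g: S = 0.114 um/g


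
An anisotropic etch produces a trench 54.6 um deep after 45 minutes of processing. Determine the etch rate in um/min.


Step 1: Etch rate = depth / time
Step 2: rate = 54.6 / 45
rate = 1.213 um/min


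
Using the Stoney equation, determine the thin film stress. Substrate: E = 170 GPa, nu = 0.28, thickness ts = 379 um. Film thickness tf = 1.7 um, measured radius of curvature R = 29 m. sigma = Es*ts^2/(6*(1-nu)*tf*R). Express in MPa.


Step 1: Compute numerator: Es * ts^2 = 170 * 379^2 = 24418970 (GPa*um^2)
Step 2: Compute denominator (R in um): 6*(1-nu)*tf*R = 6*0.72*1.7*29e6 = 212976000.0 (um^2)
Step 3: sigma (GPa) = 24418970 / 212976000.0 = 1.14656e-01 GPa
Step 4: Convert to MPa (x1000): sigma = 114.7 MPa


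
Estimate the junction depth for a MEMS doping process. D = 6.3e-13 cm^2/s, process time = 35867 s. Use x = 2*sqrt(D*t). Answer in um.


Step 1: Compute D*t = 6.3e-13 * 35867 = 2.259621e-08 cm^2
Step 2: sqrt(D*t) = 1.5032e-04 cm
Step 3: x = 2 * 1.5032e-04 cm = 3.0064e-04 cm
Step 4: Convert to um (1 cm = 1e4 um): x = 3.006 um


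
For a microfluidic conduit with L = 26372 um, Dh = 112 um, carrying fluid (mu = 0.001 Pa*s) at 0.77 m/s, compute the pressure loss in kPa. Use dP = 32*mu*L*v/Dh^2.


Step 1: Convert to SI: L = 26372e-6 m, Dh = 112e-6 m
Step 2: dP = 32 * 0.001 * 26372e-6 * 0.77 / (112e-6)^2
Step 3: dP = 51802.14 Pa
Step 4: Convert to kPa: dP = 51.8 kPa


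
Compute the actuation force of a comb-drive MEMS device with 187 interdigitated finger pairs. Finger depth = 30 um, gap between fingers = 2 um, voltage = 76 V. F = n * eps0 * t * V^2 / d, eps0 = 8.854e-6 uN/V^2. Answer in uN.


Step 1: Parameters: n=187, eps0=8.854e-6 uN/V^2, t=30 um, V=76 V, d=2 um
Step 2: V^2 = 5776
Step 3: F = 187 * 8.854e-6 * 30 * 5776 / 2
F = 143.45 uN


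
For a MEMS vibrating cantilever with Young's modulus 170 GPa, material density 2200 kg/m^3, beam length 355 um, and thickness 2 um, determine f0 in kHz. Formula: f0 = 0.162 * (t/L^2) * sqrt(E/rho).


Step 1: Convert units to SI.
t_SI = 2e-6 m, L_SI = 355e-6 m
Step 2: Calculate sqrt(E/rho).
sqrt(170e9 / 2200) = 8790.49 m/s
Step 3: Compute f0.
f0 = 0.162 * 2e-6 / (355e-6)^2 * 8790.49 = 22599.6 Hz = 22.6 kHz


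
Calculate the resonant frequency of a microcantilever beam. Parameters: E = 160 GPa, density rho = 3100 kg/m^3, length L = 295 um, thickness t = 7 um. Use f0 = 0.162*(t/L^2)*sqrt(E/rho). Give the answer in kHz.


Step 1: Convert units to SI.
t_SI = 7e-6 m, L_SI = 295e-6 m
Step 2: Calculate sqrt(E/rho).
sqrt(160e9 / 3100) = 7184.21 m/s
Step 3: Compute f0.
f0 = 0.162 * 7e-6 / (295e-6)^2 * 7184.21 = 93615.6 Hz = 93.62 kHz


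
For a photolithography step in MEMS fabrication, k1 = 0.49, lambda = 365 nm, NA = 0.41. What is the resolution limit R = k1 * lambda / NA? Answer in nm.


Step 1: Identify values: k1 = 0.49, lambda = 365 nm, NA = 0.41
Step 2: R = k1 * lambda / NA
R = 0.49 * 365 / 0.41
R = 436.2 nm


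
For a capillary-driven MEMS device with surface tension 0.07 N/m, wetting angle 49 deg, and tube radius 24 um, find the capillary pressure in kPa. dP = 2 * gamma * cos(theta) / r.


Step 1: cos(49 deg) = 0.6561
Step 2: Convert r to m: r = 24e-6 m
Step 3: dP = 2 * 0.07 * 0.6561 / 24e-6 = 3827.3 Pa
Step 4: Convert Pa to kPa (divide by 1000).
dP = 3.83 kPa


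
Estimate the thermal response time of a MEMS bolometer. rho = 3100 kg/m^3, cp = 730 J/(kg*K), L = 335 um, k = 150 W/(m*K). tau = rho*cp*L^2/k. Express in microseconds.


Step 1: Convert L to m: L = 335e-6 m
Step 2: L^2 = (335e-6)^2 = 1.12225e-07 m^2
Step 3: tau = 3100 * 730 * 1.12225e-07 / 150 = 1.69310117e-03 s
Step 4: Convert to microseconds (multiply by 1e6).
tau = 1693.101 us


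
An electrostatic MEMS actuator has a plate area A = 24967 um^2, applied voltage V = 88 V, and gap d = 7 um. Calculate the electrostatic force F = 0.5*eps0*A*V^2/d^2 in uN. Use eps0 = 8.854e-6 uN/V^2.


Step 1: Identify parameters.
eps0 = 8.854e-6 uN/V^2, A = 24967 um^2, V = 88 V, d = 7 um
Step 2: Compute V^2 = 88^2 = 7744
Step 3: Compute d^2 = 7^2 = 49
Step 4: F = 0.5 * 8.854e-6 * 24967 * 7744 / 49
F = 17.468 uN


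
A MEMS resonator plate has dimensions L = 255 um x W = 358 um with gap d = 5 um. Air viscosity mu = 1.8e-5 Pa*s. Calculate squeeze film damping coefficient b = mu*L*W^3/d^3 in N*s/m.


Step 1: Convert to SI.
L = 255e-6 m, W = 358e-6 m, d = 5e-6 m
Step 2: W^3 = (358e-6)^3 = 4.59e-11 m^3
Step 3: d^3 = (5e-6)^3 = 1.25e-16 m^3
Step 4: b = 1.8e-5 * 255e-6 * 4.59e-11 / 1.25e-16
b = 1.68e-03 N*s/m


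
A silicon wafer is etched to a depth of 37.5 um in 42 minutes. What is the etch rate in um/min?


Step 1: Etch rate = depth / time
Step 2: rate = 37.5 / 42
rate = 0.893 um/min


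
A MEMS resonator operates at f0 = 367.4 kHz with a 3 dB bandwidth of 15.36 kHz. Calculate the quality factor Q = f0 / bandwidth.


Step 1: Q = f0 / bandwidth
Step 2: Q = 367.4 / 15.36
Q = 23.9


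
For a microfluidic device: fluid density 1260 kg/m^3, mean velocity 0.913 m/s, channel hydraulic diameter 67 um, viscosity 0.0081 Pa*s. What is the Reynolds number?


Step 1: Convert Dh to meters: Dh = 67e-6 m
Step 2: Re = rho * v * Dh / mu
Re = 1260 * 0.913 * 67e-6 / 0.0081
Re = 9.515


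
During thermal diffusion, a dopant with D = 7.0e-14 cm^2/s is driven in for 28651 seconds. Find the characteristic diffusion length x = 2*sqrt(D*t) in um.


Step 1: Compute D*t = 7.0e-14 * 28651 = 2.00557e-09 cm^2
Step 2: sqrt(D*t) = 4.4784e-05 cm
Step 3: x = 2 * 4.4784e-05 cm = 8.9568e-05 cm
Step 4: Convert to um (1 cm = 1e4 um): x = 0.896 um


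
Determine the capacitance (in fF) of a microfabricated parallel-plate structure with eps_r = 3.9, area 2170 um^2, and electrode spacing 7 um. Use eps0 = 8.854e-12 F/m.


Step 1: Convert area to m^2: A = 2170e-12 m^2
Step 2: Convert gap to m: d = 7e-6 m
Step 3: C = eps0 * eps_r * A / d
C = 8.854e-12 * 3.9 * 2170e-12 / 7e-6
Step 4: Convert to fF (multiply by 1e15).
C = 10.7 fF


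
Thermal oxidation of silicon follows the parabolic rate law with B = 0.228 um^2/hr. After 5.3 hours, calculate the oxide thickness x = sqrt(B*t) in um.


Step 1: Compute B*t = 0.228 * 5.3 = 1.2084
Step 2: x = sqrt(1.2084)
x = 1.099 um


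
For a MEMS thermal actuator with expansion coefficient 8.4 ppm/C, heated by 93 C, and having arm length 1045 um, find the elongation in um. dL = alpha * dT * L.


Step 1: Convert CTE: alpha = 8.4 ppm/C = 8.4e-6 /C
Step 2: dL = 8.4e-6 * 93 * 1045
dL = 0.8164 um


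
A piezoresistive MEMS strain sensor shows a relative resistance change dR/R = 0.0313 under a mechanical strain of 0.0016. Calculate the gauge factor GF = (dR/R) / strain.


Step 1: Identify values.
dR/R = 0.0313, strain = 0.0016
Step 2: GF = (dR/R) / strain = 0.0313 / 0.0016
GF = 19.6


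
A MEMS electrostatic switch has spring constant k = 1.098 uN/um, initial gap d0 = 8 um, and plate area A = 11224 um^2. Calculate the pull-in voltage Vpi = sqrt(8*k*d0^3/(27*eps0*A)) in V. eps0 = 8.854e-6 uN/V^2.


Step 1: Compute numerator: 8 * k * d0^3 = 8 * 1.098 * 8^3 = 4497.408
Step 2: Compute denominator: 27 * eps0 * A = 27 * 8.854e-6 * 11224 = 2.683187
Step 3: Vpi = sqrt(4497.408 / 2.683187)
Vpi = 40.94 V


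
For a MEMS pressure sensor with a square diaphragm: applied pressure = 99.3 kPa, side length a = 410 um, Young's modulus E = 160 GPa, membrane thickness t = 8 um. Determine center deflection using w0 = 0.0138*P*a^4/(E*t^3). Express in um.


Step 1: Convert pressure to compatible units (E is in GPa, so P in GPa).
P = 99.3 kPa = 99.3e-6 GPa
Step 2: Compute numerator: 0.0138 * P * a^4.
a^4 = 410^4 = 28257610000
numerator = 0.0138 * 99.3e-6 * 28257610000 = 3.87225e+04
Step 3: Compute denominator: E * t^3 = 160 * 8^3 = 81920
Step 4: w0 = numerator / denominator = 3.87225e+04 / 81920 = 0.4727 um
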